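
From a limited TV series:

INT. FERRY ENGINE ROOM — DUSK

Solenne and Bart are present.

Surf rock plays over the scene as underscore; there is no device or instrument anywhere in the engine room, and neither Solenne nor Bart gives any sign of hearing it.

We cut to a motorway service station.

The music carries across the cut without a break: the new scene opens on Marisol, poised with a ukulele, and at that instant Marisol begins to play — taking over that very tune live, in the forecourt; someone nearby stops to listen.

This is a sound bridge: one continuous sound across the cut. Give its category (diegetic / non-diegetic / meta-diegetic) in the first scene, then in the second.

non-diegetic, diegetic

Scene one: there's no in-world source anywhere and no character hears it — underscore for the audience only → non-diegetic.
Scene two: from the moment Marisol starts playing, the tune is being performed on a ukulele inside the story world and another character hears it → diegetic.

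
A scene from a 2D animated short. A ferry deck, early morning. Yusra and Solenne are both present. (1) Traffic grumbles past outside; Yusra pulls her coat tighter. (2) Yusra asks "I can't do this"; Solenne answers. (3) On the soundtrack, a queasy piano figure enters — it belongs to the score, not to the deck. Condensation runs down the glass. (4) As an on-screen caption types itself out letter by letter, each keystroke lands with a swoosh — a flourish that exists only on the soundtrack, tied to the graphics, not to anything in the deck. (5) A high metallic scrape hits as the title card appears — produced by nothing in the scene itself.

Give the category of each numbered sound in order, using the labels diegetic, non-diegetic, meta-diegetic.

diegetic, diegetic, non-diegetic, non-diegetic, non-diegetic

(1) traffic is part of the location's real environment → diegetic.
(2) is diegetic: on-screen dialogue — Yusra speaks and Solenne is there to hear.
(3) nothing in the deck produces it and the characters don't hear it — pure soundtrack → non-diegetic.
Sound (4): sound married to a title/caption — outside the diegesis by definition, so non-diegetic.
(5) an editorial stinger — it belongs to the cut, not the story world → non-diegetic.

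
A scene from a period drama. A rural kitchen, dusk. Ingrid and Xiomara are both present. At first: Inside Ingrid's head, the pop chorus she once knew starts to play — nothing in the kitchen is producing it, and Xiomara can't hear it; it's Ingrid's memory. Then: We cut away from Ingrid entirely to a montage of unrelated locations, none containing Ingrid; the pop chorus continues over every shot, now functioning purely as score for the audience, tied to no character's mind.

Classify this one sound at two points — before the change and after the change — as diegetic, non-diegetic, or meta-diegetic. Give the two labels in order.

meta-diegetic, non-diegetic

Before the change: the music lives inside Ingrid's mind alone; Xiomara can't hear it → meta-diegetic.
After the change: once it plays over shots Ingrid isn't in, detached from any character's subjectivity, it's conventional underscore → non-diegetic.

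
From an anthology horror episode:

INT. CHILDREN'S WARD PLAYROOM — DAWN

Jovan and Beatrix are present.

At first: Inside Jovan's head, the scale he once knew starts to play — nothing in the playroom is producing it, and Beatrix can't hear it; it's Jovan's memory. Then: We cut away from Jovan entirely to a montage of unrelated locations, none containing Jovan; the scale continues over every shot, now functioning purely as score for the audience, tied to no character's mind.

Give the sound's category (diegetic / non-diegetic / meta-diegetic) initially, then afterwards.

Initially: the music lives inside Jovan's mind alone; Beatrix can't hear it → meta-diegetic.
Afterwards: once it plays over shots Jovan isn't in, detached from any character's subjectivity, it's conventional underscore → non-diegetic.

meta-diegetic, non-diegetic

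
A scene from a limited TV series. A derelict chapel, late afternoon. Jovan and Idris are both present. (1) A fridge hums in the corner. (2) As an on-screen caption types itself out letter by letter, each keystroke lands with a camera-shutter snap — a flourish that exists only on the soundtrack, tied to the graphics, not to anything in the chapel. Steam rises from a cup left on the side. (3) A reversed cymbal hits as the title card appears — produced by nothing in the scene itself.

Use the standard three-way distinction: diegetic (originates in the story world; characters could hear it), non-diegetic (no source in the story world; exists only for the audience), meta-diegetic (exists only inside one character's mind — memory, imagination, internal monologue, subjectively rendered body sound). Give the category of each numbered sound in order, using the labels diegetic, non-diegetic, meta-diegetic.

(1) ambient/room sound belonging to the story's physical space → diegetic.
(2) it accompanies on-screen graphics, not anything inside the story world → non-diegetic.
(3) an editorial stinger — it belongs to the cut, not the story world → non-diegetic.

diegetic, non-diegetic, non-diegetic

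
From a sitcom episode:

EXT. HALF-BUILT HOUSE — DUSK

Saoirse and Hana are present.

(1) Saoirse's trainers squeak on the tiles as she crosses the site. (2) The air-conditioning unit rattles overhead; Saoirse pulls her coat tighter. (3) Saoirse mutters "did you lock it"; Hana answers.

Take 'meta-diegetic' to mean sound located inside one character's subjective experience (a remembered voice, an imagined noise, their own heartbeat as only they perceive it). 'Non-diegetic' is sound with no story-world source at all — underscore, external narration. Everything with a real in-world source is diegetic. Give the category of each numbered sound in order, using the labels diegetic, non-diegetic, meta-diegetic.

Sound (1): a character's body making contact with the set — an in-world sound, so diegetic.
(2) is diegetic: it's the actual ambient sound of the location.
(3) is diegetic: on-screen dialogue — Saoirse speaks and Hana is there to hear.

diegetic, diegetic, diegetic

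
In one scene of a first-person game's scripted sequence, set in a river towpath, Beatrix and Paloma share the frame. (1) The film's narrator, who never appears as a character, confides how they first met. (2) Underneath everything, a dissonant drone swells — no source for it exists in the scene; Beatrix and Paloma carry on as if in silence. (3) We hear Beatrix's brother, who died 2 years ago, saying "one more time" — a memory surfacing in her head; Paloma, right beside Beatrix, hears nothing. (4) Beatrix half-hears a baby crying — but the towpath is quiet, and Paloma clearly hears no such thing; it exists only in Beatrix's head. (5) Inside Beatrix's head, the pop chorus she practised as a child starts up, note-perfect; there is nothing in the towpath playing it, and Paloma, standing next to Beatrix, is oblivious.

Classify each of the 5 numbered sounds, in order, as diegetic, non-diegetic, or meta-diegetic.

non-diegetic, non-diegetic, meta-diegetic, meta-diegetic, meta-diegetic

Sound (1): the narrator exists outside the story world, addressing only the audience, so non-diegetic.
(2) it has no source in the story world and no character can hear it — it's underscore → non-diegetic.
(3) is meta-diegetic: it's Beatrix's recollection rendered as sound; the other character can't hear it.
Sound (4): the sound is imagined by Beatrix; nothing in the story world is producing it and Paloma can't hear it, so meta-diegetic.
(5) is meta-diegetic: the music is a memory playing inside Beatrix's mind alone; no real-world source, Paloma can't hear it.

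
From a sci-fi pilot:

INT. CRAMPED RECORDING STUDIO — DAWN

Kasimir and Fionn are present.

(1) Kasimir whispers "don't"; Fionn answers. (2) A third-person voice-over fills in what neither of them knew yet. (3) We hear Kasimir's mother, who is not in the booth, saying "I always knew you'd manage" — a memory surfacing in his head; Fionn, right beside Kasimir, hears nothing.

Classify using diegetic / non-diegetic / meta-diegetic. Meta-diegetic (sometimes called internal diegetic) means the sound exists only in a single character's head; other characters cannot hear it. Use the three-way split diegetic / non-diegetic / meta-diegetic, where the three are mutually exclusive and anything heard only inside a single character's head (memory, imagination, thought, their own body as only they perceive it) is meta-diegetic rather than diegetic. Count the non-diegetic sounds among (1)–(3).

1

(1) is diegetic: on-screen dialogue — Kasimir speaks and Fionn is there to hear.
(2) external voice-over — not a character, not heard by anyone in the scene → non-diegetic.
Sound (3): a remembered line, private to Kasimir — not present in the room, not audible to Fionn, so meta-diegetic.
So 1 of the 3 is non-diegetic: (2).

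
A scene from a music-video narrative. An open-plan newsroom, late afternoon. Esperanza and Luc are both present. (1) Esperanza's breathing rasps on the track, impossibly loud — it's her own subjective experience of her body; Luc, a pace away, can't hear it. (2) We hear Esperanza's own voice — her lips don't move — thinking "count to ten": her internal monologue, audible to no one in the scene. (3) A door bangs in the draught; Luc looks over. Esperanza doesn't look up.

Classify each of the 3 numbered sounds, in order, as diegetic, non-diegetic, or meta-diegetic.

meta-diegetic, meta-diegetic, diegetic

(1) is meta-diegetic: it's Esperanza's internal bodily sensation rendered as sound; only Esperanza 'hears' it.
Sound (2): internal monologue — inside Esperanza's mind, not spoken into the scene, so meta-diegetic.
(3) the sound comes from a door physically present in the location → diegetic.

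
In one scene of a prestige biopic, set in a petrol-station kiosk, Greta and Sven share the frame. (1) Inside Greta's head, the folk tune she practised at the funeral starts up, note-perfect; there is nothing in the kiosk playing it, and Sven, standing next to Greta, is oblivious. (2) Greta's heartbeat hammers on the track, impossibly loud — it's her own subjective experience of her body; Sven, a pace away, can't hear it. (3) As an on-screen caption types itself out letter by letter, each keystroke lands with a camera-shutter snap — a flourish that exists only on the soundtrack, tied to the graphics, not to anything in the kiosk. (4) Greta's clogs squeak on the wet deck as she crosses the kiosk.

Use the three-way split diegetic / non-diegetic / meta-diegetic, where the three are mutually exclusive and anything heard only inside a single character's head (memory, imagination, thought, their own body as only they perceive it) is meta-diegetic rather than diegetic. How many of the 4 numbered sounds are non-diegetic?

1

Sound (1): it lives in Greta's subjectivity, not in the kiosk, so meta-diegetic.
(2) it's Greta's internal bodily sensation rendered as sound; only Greta 'hears' it → meta-diegetic.
(3) sound married to a title/caption — outside the diegesis by definition → non-diegetic.
(4) it's the physical sound of Greta moving in the space → diegetic.
So 1 of the 4 is non-diegetic: (3).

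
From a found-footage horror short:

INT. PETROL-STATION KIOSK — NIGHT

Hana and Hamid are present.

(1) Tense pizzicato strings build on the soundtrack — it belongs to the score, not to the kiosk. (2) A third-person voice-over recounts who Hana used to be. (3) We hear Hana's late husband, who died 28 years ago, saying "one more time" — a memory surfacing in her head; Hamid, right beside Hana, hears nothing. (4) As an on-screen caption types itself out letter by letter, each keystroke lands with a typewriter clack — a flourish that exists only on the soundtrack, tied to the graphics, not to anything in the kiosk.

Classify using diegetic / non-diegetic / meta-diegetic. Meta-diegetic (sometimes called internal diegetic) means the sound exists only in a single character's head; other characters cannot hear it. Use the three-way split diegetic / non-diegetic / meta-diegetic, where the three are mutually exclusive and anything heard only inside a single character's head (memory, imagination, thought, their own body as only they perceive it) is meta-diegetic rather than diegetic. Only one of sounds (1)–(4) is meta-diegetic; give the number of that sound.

3

(1) is non-diegetic: nothing in the kiosk produces it and the characters don't hear it — pure soundtrack.
Sound (2): external voice-over — not a character, not heard by anyone in the scene, so non-diegetic.
(3) it's Hana's recollection rendered as sound; the other character can't hear it → meta-diegetic.
Sound (4): the caption isn't part of the story world, so neither is the sound tied to it, so non-diegetic.
Only (3) is meta-diegetic.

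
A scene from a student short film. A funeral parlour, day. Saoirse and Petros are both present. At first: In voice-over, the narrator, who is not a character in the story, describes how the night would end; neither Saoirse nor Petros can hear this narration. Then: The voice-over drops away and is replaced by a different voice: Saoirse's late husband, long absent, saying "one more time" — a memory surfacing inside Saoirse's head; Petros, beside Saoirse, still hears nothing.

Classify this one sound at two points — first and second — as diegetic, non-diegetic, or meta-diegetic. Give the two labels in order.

First: the external narrator addresses only the audience — outside the story world → non-diegetic.
Second: the replacement voice is a memory inside Saoirse's mind specifically → meta-diegetic.

non-diegetic, meta-diegetic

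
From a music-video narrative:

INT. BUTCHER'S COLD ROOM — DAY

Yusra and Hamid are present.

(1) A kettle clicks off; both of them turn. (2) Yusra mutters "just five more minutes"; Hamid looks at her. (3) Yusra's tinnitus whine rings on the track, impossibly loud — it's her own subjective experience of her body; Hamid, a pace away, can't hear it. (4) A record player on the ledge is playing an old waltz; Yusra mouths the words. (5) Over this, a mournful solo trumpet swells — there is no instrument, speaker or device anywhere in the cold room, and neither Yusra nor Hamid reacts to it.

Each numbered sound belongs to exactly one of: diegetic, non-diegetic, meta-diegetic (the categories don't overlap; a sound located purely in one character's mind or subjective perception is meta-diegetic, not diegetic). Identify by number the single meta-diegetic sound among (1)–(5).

3

Sound (1): a kettle is a real object/event in the scene's world, so diegetic.
Sound (2): spoken by a character present in the story world, so diegetic.
(3) is meta-diegetic: a subjective body sound — Yusra's private perception, inaudible to Hamid.
(4) the music comes from an on-screen device that Yusra responds to → diegetic.
(5) is non-diegetic: it has no source in the story world and no character can hear it — it's underscore.
Only (3) is meta-diegetic.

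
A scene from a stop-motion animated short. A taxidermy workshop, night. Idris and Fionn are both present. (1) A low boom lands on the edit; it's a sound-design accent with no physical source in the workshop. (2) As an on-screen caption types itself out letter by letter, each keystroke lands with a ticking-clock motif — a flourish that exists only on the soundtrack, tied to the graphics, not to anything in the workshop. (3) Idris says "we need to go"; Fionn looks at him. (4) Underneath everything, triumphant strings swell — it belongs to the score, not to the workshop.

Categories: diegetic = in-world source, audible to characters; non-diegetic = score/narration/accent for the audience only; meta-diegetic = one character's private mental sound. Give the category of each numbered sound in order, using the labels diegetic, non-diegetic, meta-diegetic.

(1) is non-diegetic: nothing in the scene produces it; it's an accent added for the audience.
Sound (2): it accompanies on-screen graphics, not anything inside the story world, so non-diegetic.
(3) on-screen dialogue — Idris speaks and Fionn is there to hear → diegetic.
(4) is non-diegetic: score with no on-screen or off-screen source; it exists for the audience alone.

non-diegetic, non-diegetic, diegetic, non-diegetic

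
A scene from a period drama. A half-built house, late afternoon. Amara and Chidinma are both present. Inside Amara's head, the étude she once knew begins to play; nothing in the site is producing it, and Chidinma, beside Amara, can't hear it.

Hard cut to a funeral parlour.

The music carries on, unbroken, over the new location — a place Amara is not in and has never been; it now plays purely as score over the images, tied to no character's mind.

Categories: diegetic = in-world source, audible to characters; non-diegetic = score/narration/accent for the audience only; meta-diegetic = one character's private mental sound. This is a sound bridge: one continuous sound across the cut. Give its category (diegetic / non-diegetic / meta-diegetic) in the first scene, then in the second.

Scene one: the music exists only inside Amara's mind; Chidinma can't hear it → meta-diegetic.
Scene two: it's detached from Amara entirely and plays over unrelated images with no in-world source — conventional underscore → non-diegetic.

meta-diegetic, non-diegetic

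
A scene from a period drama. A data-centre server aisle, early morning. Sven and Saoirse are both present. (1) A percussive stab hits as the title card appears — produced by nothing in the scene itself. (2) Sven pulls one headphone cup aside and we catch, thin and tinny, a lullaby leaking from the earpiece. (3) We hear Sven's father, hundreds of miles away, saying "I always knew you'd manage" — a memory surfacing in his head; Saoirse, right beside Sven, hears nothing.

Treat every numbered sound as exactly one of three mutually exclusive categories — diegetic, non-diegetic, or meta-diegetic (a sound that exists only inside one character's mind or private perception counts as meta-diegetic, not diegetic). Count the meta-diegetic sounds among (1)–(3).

(1) is non-diegetic: an editorial stinger — it belongs to the cut, not the story world.
(2) is diegetic: it's leaking from a physical pair of headphones in the scene.
(3) is meta-diegetic: the voice is a memory playing only inside Sven's mind; Saoirse can't hear it.
So 1 of the 3 is meta-diegetic: (3).

1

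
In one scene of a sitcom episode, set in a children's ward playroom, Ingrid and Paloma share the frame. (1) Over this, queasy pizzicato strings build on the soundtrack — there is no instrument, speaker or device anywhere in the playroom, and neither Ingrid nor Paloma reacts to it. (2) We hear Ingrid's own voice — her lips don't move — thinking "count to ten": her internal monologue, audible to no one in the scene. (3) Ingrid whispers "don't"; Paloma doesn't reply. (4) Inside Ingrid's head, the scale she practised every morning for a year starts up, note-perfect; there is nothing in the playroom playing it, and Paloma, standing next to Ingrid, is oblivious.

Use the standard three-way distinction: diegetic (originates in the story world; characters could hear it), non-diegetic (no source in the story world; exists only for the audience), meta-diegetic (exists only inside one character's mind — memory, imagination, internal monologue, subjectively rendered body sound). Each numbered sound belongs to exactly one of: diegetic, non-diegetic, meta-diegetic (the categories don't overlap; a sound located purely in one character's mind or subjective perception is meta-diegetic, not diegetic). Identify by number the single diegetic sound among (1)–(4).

3

(1) nothing in the playroom produces it and the characters don't hear it — pure soundtrack → non-diegetic.
Sound (2): internal monologue — inside Ingrid's mind, not spoken into the scene, so meta-diegetic.
(3) is diegetic: spoken by a character present in the story world.
(4) is meta-diegetic: the music is a memory playing inside Ingrid's mind alone; no real-world source, Paloma can't hear it.
Only (3) is diegetic.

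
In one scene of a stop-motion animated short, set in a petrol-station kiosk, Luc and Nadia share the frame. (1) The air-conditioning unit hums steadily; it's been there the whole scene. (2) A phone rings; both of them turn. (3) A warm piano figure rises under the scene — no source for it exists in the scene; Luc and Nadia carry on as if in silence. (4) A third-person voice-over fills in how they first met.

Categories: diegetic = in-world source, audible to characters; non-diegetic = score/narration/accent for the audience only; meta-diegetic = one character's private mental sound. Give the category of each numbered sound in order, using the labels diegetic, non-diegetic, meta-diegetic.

diegetic, diegetic, non-diegetic, non-diegetic

(1) is diegetic: the air-conditioning unit is part of the location's real environment.
Sound (2): an in-world source (a phone); characters could hear it, so diegetic.
(3) nothing in the kiosk produces it and the characters don't hear it — pure soundtrack → non-diegetic.
(4) is non-diegetic: external voice-over — not a character, not heard by anyone in the scene.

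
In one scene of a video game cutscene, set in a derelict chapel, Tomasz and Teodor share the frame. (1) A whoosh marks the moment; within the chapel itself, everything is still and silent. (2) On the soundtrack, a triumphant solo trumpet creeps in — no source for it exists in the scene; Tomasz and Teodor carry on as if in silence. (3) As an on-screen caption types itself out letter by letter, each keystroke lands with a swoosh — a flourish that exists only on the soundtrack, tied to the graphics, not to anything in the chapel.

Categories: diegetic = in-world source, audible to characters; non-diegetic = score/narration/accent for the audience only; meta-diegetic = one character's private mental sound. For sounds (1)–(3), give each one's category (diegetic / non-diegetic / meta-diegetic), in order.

(1) nothing in the scene produces it; it's an accent added for the audience → non-diegetic.
(2) is non-diegetic: it has no source in the story world and no character can hear it — it's underscore.
(3) is non-diegetic: the caption isn't part of the story world, so neither is the sound tied to it.

non-diegetic, non-diegetic, non-diegetic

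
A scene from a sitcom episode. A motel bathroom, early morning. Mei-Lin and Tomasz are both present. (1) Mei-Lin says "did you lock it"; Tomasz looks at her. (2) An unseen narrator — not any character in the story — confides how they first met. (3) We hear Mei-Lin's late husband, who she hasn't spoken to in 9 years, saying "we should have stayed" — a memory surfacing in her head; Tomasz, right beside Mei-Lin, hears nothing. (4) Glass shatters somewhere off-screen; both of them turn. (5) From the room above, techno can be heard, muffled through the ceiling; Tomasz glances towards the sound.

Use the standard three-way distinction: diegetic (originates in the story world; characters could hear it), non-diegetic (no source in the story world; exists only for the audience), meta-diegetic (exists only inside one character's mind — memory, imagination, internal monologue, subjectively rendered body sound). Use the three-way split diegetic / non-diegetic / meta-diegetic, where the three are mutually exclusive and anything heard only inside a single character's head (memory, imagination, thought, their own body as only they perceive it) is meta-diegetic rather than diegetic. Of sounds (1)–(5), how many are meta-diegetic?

1

(1) Mei-Lin is a character speaking aloud in the scene → diegetic.
(2) commentary laid over the scene from outside the fiction → non-diegetic.
(3) is meta-diegetic: a remembered line, private to Mei-Lin — not present in the room, not audible to Tomasz.
(4) is diegetic: glass is a real object/event in the scene's world.
(5) the music has an off-screen but real-world source and a character hears it → diegetic.
Meta-diegetic: (3) — that's 1.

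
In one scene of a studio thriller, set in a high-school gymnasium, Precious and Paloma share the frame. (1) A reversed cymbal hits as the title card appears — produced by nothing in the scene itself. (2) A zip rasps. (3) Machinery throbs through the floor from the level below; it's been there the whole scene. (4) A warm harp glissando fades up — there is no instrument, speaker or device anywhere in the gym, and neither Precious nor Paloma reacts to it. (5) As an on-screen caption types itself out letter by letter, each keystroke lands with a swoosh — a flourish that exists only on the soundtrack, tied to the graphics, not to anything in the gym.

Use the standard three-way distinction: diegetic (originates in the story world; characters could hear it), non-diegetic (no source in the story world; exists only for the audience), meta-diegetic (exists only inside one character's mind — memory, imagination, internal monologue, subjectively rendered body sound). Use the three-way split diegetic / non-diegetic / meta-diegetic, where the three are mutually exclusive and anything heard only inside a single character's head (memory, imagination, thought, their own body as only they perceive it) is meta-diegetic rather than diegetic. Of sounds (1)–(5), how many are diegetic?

(1) an editorial stinger — it belongs to the cut, not the story world → non-diegetic.
(2) the sound comes from a zip physically present in the location → diegetic.
(3) is diegetic: ambient/room sound belonging to the story's physical space.
(4) is non-diegetic: nothing in the gym produces it and the characters don't hear it — pure soundtrack.
(5) is non-diegetic: sound married to a title/caption — outside the diegesis by definition.
Diegetic: (2), (3) — that's 2.

2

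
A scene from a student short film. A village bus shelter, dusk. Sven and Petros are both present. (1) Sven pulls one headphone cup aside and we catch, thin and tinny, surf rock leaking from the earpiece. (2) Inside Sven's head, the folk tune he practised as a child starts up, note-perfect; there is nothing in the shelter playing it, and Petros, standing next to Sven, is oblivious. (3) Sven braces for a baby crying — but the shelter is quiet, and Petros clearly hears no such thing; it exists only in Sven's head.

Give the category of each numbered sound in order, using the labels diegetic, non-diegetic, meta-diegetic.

diegetic, meta-diegetic, meta-diegetic

(1) the headphones are an on-screen source → diegetic.
(2) is meta-diegetic: remembered music, private to Sven — Petros is oblivious because it isn't in the room.
Sound (3): Sven alone 'hears' it — an imagined sound, not present in the space, so meta-diegetic.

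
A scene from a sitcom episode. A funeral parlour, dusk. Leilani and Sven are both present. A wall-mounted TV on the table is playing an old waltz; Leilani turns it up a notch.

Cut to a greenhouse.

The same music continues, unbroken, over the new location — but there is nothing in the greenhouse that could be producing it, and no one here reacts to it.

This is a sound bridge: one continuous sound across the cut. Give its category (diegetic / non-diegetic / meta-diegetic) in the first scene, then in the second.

diegetic, non-diegetic

Scene one: a wall-mounted TV is an on-screen source and Leilani reacts to it → diegetic.
Scene two: there is no source in the greenhouse and no one hears it — it's now underscore → non-diegetic.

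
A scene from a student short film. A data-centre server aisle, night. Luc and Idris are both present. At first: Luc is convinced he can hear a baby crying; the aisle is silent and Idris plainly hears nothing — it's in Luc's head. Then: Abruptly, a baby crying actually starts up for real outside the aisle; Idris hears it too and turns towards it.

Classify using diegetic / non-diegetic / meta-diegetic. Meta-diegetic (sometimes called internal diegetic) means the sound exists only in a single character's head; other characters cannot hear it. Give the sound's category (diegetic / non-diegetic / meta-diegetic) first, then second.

First: only Luc 'hears' it — imagined, in his mind → meta-diegetic.
Second: now there's a real external source and Idris hears it too — in the story world → diegetic.

meta-diegetic, diegetic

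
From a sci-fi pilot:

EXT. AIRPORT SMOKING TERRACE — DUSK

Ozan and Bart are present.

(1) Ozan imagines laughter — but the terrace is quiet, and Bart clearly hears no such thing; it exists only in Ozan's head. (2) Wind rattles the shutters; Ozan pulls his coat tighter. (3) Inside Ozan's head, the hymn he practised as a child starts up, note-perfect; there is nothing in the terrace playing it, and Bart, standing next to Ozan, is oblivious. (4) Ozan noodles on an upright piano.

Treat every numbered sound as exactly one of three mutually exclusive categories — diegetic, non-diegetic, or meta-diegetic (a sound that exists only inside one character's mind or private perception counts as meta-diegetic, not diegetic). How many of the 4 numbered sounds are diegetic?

2

(1) the sound is imagined by Ozan; nothing in the story world is producing it and Bart can't hear it → meta-diegetic.
Sound (2): it's the actual ambient sound of the location, so diegetic.
(3) the music is a memory playing inside Ozan's mind alone; no real-world source, Bart can't hear it → meta-diegetic.
(4) is diegetic: a character is playing an upright piano on screen.
So 2 of the 4 are diegetic: (2), (4).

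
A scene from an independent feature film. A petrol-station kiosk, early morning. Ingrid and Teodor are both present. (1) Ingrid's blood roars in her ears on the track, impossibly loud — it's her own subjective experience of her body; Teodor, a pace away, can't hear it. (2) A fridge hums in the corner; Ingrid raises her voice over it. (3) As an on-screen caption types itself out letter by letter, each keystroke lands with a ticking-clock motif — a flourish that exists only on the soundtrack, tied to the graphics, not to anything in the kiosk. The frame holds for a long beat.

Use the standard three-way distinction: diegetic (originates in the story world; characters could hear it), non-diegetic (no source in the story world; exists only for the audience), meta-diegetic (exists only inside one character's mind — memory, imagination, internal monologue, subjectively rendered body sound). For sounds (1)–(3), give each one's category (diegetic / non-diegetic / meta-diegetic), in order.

meta-diegetic, diegetic, non-diegetic

Sound (1): point-of-audition from inside Ingrid's body; not a sound in the room, so meta-diegetic.
(2) it's the actual ambient sound of the location → diegetic.
Sound (3): it accompanies on-screen graphics, not anything inside the story world, so non-diegetic.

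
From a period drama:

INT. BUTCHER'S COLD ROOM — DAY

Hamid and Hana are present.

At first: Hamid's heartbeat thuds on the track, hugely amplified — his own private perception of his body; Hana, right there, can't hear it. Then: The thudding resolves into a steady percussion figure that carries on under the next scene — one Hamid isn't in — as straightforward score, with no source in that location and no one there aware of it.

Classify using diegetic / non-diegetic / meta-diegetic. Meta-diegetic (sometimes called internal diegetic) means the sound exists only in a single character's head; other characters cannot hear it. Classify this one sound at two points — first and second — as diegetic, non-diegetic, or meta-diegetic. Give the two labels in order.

First: it's Hamid's subjective body sound, inaudible to Hana → meta-diegetic.
Second: detached from Hamid and playing as sourceless score over a scene he isn't in — for the audience only → non-diegetic.

meta-diegetic, non-diegetic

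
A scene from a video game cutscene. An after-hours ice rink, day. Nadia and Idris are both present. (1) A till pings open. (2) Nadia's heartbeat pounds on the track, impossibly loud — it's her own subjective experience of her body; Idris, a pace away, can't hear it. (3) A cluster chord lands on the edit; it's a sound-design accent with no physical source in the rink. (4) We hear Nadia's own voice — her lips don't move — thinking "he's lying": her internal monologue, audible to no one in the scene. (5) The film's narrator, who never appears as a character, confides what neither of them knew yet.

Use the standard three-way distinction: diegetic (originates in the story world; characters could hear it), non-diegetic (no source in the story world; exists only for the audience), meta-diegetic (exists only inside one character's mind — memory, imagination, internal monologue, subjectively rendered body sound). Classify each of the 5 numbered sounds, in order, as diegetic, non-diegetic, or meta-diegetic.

Sound (1): the sound comes from a till physically present in the location, so diegetic.
Sound (2): point-of-audition from inside Nadia's body; not a sound in the room, so meta-diegetic.
(3) is non-diegetic: it's a sound-design accent with no in-world source; no one in the scene can hear it.
Sound (4): Nadia's thought-voice: a private mental sound no other character can hear, so meta-diegetic.
Sound (5): commentary laid over the scene from outside the fiction, so non-diegetic.

diegetic, meta-diegetic, non-diegetic, meta-diegetic, non-diegetic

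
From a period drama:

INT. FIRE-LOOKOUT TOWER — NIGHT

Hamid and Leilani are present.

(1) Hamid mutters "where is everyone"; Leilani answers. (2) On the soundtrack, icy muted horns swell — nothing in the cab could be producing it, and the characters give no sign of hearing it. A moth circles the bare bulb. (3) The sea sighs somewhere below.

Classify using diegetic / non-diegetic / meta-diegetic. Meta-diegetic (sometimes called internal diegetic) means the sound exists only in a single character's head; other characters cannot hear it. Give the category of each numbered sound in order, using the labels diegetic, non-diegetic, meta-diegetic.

diegetic, non-diegetic, diegetic

Sound (1): spoken by a character present in the story world, so diegetic.
(2) is non-diegetic: score with no on-screen or off-screen source; it exists for the audience alone.
(3) it's the actual ambient sound of the location → diegetic.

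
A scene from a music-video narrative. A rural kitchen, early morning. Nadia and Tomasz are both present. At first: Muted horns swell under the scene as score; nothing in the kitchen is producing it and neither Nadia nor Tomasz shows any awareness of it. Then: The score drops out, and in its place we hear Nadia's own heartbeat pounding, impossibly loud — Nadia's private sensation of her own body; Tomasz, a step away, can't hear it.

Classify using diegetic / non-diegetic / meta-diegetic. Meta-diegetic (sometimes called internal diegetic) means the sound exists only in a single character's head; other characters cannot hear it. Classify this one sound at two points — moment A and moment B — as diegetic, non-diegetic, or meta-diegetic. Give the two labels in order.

Moment A: underscore with no in-world source, inaudible to the characters → non-diegetic.
Moment B: the body sound is Nadia's subjective perception alone — Tomasz can't hear it → meta-diegetic.

non-diegetic, meta-diegetic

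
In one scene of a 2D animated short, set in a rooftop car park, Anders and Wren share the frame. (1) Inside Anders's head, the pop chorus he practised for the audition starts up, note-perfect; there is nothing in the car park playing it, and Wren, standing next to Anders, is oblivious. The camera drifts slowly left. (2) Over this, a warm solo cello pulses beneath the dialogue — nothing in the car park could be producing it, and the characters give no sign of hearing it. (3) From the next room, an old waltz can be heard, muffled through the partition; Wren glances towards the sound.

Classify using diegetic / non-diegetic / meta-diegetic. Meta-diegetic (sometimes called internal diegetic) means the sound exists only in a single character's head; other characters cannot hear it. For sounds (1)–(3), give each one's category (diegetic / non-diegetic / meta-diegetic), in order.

meta-diegetic, non-diegetic, diegetic

(1) is meta-diegetic: it lives in Anders's subjectivity, not in the car park.
(2) nothing in the car park produces it and the characters don't hear it — pure soundtrack → non-diegetic.
(3) it's coming from the next room — a location within the story world — and Wren reacts → diegetic.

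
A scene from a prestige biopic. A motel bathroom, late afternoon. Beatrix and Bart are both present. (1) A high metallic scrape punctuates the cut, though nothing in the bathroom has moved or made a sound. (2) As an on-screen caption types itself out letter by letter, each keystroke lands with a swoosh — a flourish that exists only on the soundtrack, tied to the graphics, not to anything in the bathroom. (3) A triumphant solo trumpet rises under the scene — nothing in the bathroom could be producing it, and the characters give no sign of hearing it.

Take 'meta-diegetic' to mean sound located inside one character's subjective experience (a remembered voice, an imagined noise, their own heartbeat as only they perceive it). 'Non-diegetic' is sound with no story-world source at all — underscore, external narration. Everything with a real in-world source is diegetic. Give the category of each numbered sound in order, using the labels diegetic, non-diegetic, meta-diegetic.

non-diegetic, non-diegetic, non-diegetic

Sound (1): an editorial stinger — it belongs to the cut, not the story world, so non-diegetic.
(2) is non-diegetic: sound married to a title/caption — outside the diegesis by definition.
Sound (3): score with no on-screen or off-screen source; it exists for the audience alone, so non-diegetic.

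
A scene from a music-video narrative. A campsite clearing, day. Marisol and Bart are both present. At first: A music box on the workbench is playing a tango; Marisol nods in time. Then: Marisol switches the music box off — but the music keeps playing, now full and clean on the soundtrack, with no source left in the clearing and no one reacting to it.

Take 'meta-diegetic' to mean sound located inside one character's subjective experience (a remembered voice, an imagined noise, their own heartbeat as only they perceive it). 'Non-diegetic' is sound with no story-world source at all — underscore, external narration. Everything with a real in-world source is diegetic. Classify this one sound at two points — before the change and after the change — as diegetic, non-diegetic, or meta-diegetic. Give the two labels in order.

Before the change: a music box is a real in-scene source and Marisol reacts to it → diegetic.
After the change: there is no longer any in-world source and no one can hear it — it has become underscore → non-diegetic.

diegetic, non-diegetic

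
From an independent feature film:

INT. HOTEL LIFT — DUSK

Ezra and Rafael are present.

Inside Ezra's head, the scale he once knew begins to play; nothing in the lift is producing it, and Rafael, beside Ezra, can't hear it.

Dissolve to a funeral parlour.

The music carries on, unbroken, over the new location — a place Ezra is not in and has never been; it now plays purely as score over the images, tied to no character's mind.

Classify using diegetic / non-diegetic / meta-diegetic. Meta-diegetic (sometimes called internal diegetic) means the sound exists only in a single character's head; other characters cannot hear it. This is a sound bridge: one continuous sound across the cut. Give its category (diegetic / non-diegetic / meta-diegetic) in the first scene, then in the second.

meta-diegetic, non-diegetic

Scene one: the music exists only inside Ezra's mind; Rafael can't hear it → meta-diegetic.
Scene two: it's detached from Ezra entirely and plays over unrelated images with no in-world source — conventional underscore → non-diegetic.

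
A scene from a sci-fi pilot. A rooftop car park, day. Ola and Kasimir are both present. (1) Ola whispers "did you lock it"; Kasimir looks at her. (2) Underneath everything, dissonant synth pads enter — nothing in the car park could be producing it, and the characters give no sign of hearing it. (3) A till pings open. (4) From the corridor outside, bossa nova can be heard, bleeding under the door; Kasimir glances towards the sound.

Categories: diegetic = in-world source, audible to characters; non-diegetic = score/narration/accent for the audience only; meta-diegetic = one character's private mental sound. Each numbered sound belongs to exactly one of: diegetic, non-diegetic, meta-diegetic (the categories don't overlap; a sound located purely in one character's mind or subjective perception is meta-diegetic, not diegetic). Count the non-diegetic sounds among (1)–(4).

1

Sound (1): Ola is a character speaking aloud in the scene, so diegetic.
(2) is non-diegetic: nothing in the car park produces it and the characters don't hear it — pure soundtrack.
(3) an in-world source (a till); characters could hear it → diegetic.
(4) is diegetic: it's coming from the corridor outside — a location within the story world — and Kasimir reacts.
Non-diegetic: (2) — that's 1.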